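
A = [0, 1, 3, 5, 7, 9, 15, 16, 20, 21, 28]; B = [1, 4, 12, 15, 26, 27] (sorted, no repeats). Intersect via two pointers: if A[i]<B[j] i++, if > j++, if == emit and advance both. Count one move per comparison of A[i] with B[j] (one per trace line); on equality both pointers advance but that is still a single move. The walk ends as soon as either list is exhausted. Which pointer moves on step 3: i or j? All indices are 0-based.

i=0 j=0: 0<1, i++
i=1 j=0: 1==1 emit, i++,j++
i=2 j=1: 3<4, i++

i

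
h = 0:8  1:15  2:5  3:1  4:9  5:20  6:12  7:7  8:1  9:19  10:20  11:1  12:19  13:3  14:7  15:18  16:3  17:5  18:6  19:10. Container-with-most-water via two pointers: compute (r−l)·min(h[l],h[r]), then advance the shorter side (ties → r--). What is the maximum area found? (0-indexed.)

[0,19] min(8,10)*19=152 best=152 * → l++
[1,19] min(15,10)*18=180 best=180 * → r--
[1,18] min(15,6)*17=102 best=180 → r--
[1,17] min(15,5)*16=80 best=180 → r--
[1,16] min(15,3)*15=45 best=180 → r--
[1,15] min(15,18)*14=210 best=210 * → l++
[2,15] min(5,18)*13=65 best=210 → l++
[3,15] min(1,18)*12=12 best=210 → l++
[4,15] min(9,18)*11=99 best=210 → l++
[5,15] min(20,18)*10=180 best=210 → r--
[5,14] min(20,7)*9=63 best=210 → r--
[5,13] min(20,3)*8=24 best=210 → r--
[5,12] min(20,19)*7=133 best=210 → r--
[5,11] min(20,1)*6=6 best=210 → r--
[5,10] min(20,20)*5=100 best=210 → r--
[5,9] min(20,19)*4=76 best=210 → r--
[5,8] min(20,1)*3=3 best=210 → r--
[5,7] min(20,7)*2=14 best=210 → r--
[5,6] min(20,12)*1=12 best=210 → r--

max area = 210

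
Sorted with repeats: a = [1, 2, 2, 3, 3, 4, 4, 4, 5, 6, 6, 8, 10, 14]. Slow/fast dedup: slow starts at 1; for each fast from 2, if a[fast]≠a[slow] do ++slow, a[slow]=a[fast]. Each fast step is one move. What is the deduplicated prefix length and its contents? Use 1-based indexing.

slow=1 fast=2: a[fast]=2≠a[slow]=1 write a[2]=2, slow++,fast++
slow=2 fast=3: a[fast]=2=a[slow] dup, fast++
slow=2 fast=4: a[fast]=3≠a[slow]=2 write a[3]=3, slow++,fast++
slow=3 fast=5: a[fast]=3=a[slow] dup, fast++
slow=3 fast=6: a[fast]=4≠a[slow]=3 write a[4]=4, slow++,fast++
slow=4 fast=7: a[fast]=4=a[slow] dup, fast++
slow=4 fast=8: a[fast]=4=a[slow] dup, fast++
slow=4 fast=9: a[fast]=5≠a[slow]=4 write a[5]=5, slow++,fast++
slow=5 fast=10: a[fast]=6≠a[slow]=5 write a[6]=6, slow++,fast++
slow=6 fast=11: a[fast]=6=a[slow] dup, fast++
slow=6 fast=12: a[fast]=8≠a[slow]=6 write a[7]=8, slow++,fast++
slow=7 fast=13: a[fast]=10≠a[slow]=8 write a[8]=10, slow++,fast++
slow=8 fast=14: a[fast]=14≠a[slow]=10 write a[9]=14, slow++,fast++

length 9; prefix = [1, 2, 3, 4, 5, 6, 8, 10, 14]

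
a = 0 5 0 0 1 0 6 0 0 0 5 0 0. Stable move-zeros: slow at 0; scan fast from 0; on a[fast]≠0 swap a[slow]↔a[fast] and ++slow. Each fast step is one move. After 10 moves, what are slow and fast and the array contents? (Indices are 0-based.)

slow=3, fast=10, a=[5, 1, 6, 0, 0, 0, 0, 0, 0, 0, 5, 0, 0]

slow=0 fast=0: a[fast]=0, fast++
slow=0 fast=1: a[fast]=5≠0 swap→a[0]=5, slow++,fast++
slow=1 fast=2: a[fast]=0, fast++
slow=1 fast=3: a[fast]=0, fast++
slow=1 fast=4: a[fast]=1≠0 swap→a[1]=1, slow++,fast++
slow=2 fast=5: a[fast]=0, fast++
slow=2 fast=6: a[fast]=6≠0 swap→a[2]=6, slow++,fast++
slow=3 fast=7: a[fast]=0, fast++
slow=3 fast=8: a[fast]=0, fast++
slow=3 fast=9: a[fast]=0, fast++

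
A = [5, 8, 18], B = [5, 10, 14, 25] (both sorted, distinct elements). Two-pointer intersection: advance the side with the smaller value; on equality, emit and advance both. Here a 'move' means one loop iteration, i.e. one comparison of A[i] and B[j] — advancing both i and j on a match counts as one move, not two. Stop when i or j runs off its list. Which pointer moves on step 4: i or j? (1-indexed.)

i=1 j=1: 5==5 emit, i++,j++
i=2 j=2: 8<10, i++
i=3 j=2: 18>10, j++
i=3 j=3: 18>14, j++

j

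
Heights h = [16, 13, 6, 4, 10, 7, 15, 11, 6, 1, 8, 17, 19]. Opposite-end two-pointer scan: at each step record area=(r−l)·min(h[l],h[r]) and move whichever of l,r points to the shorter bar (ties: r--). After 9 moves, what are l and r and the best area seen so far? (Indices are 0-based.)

l=9, r=12, best area=192

[0,12] min(16,19)*12=192 best=192 * → l++
[1,12] min(13,19)*11=143 best=192 → l++
[2,12] min(6,19)*10=60 best=192 → l++
[3,12] min(4,19)*9=36 best=192 → l++
[4,12] min(10,19)*8=80 best=192 → l++
[5,12] min(7,19)*7=49 best=192 → l++
[6,12] min(15,19)*6=90 best=192 → l++
[7,12] min(11,19)*5=55 best=192 → l++
[8,12] min(6,19)*4=24 best=192 → l++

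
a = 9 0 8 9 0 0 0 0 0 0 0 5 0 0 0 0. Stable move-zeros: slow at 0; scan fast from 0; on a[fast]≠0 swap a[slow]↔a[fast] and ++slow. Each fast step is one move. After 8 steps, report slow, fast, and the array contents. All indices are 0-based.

slow=0 fast=0: a[fast]=9≠0 swap→a[0]=9, slow++,fast++
slow=1 fast=1: a[fast]=0, fast++
slow=1 fast=2: a[fast]=8≠0 swap→a[1]=8, slow++,fast++
slow=2 fast=3: a[fast]=9≠0 swap→a[2]=9, slow++,fast++
slow=3 fast=4: a[fast]=0, fast++
slow=3 fast=5: a[fast]=0, fast++
slow=3 fast=6: a[fast]=0, fast++
slow=3 fast=7: a[fast]=0, fast++

slow=3, fast=8, a=[9, 8, 9, 0, 0, 0, 0, 0, 0, 0, 0, 5, 0, 0, 0, 0]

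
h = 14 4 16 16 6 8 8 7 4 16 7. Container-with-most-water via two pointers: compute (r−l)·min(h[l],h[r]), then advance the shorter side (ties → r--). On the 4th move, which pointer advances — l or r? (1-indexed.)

r

[1,11] min(14,7)*10=70 best=70 * → r--
[1,10] min(14,16)*9=126 best=126 * → l++
[2,10] min(4,16)*8=32 best=126 → l++
[3,10] min(16,16)*7=112 best=126 → r--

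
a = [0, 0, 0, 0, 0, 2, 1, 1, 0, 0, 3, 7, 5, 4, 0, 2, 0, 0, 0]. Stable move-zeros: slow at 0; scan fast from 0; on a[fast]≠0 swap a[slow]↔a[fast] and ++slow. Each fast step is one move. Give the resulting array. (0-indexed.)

[2, 1, 1, 3, 7, 5, 4, 2, 0, 0, 0, 0, 0, 0, 0, 0, 0, 0, 0]

slow=0 fast=0: a[fast]=0, fast++
slow=0 fast=1: a[fast]=0, fast++
slow=0 fast=2: a[fast]=0, fast++
slow=0 fast=3: a[fast]=0, fast++
slow=0 fast=4: a[fast]=0, fast++
slow=0 fast=5: a[fast]=2≠0 swap→a[0]=2, slow++,fast++
slow=1 fast=6: a[fast]=1≠0 swap→a[1]=1, slow++,fast++
slow=2 fast=7: a[fast]=1≠0 swap→a[2]=1, slow++,fast++
slow=3 fast=8: a[fast]=0, fast++
slow=3 fast=9: a[fast]=0, fast++
slow=3 fast=10: a[fast]=3≠0 swap→a[3]=3, slow++,fast++
slow=4 fast=11: a[fast]=7≠0 swap→a[4]=7, slow++,fast++
slow=5 fast=12: a[fast]=5≠0 swap→a[5]=5, slow++,fast++
slow=6 fast=13: a[fast]=4≠0 swap→a[6]=4, slow++,fast++
slow=7 fast=14: a[fast]=0, fast++
slow=7 fast=15: a[fast]=2≠0 swap→a[7]=2, slow++,fast++
slow=8 fast=16: a[fast]=0, fast++
slow=8 fast=17: a[fast]=0, fast++
slow=8 fast=18: a[fast]=0, fast++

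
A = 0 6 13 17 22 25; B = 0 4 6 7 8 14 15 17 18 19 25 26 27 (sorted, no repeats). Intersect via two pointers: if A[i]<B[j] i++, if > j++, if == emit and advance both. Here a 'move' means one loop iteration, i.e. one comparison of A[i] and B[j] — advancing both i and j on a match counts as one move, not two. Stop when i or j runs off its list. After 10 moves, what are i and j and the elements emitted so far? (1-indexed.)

[i=1,j=1] 0==0 emit → i++,j++
[i=2,j=2] 6>4 → j++
[i=2,j=3] 6==6 emit → i++,j++
[i=3,j=4] 13>7 → j++
[i=3,j=5] 13>8 → j++
[i=3,j=6] 13<14 → i++
[i=4,j=6] 17>14 → j++
[i=4,j=7] 17>15 → j++
[i=4,j=8] 17==17 emit → i++,j++
[i=5,j=9] 22>18 → j++

i=5, j=10, emitted=[0, 6, 17]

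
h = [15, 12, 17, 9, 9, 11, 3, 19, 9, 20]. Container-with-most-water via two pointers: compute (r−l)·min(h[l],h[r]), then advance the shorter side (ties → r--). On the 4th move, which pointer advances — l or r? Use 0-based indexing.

l=0 r=9: min(15,20)*9=135 best=135 *, l++
l=1 r=9: min(12,20)*8=96 best=135, l++
l=2 r=9: min(17,20)*7=119 best=135, l++
l=3 r=9: min(9,20)*6=54 best=135, l++

l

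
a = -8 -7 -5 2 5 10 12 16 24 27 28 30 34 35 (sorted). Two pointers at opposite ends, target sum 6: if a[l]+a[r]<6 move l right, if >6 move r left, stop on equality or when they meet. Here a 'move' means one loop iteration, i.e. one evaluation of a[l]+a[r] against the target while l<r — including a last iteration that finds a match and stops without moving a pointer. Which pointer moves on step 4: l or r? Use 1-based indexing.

r

l=1 r=14: -8+35=27 >6, r--
l=1 r=13: -8+34=26 >6, r--
l=1 r=12: -8+30=22 >6, r--
l=1 r=11: -8+28=20 >6, r--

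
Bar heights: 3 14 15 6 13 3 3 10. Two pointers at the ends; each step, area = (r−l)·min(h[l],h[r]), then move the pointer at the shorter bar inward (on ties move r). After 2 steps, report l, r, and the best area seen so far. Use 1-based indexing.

l=2, r=7, best area=60

[1,8] min(3,10)*7=21 best=21 * → l++
[2,8] min(14,10)*6=60 best=60 * → r--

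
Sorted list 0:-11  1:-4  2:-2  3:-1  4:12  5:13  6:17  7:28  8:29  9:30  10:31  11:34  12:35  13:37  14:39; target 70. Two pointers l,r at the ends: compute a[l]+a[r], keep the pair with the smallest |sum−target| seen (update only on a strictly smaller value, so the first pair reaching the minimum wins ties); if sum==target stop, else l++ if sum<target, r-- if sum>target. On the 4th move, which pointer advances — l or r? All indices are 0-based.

l=0 r=14: -11+39=28 d=42 *, l++
l=1 r=14: -4+39=35 d=35 *, l++
l=2 r=14: -2+39=37 d=33 *, l++
l=3 r=14: -1+39=38 d=32 *, l++

l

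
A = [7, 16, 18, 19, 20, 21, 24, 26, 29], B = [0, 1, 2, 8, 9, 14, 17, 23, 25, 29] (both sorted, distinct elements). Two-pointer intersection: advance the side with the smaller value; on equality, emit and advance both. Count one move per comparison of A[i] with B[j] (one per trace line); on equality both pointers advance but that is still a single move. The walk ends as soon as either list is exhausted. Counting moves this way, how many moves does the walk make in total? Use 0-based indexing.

i=0 j=0: 7>0, j++
i=0 j=1: 7>1, j++
i=0 j=2: 7>2, j++
i=0 j=3: 7<8, i++
i=1 j=3: 16>8, j++
i=1 j=4: 16>9, j++
i=1 j=5: 16>14, j++
i=1 j=6: 16<17, i++
i=2 j=6: 18>17, j++
i=2 j=7: 18<23, i++
i=3 j=7: 19<23, i++
i=4 j=7: 20<23, i++
i=5 j=7: 21<23, i++
i=6 j=7: 24>23, j++
i=6 j=8: 24<25, i++
i=7 j=8: 26>25, j++
i=7 j=9: 26<29, i++
i=8 j=9: 29==29 emit, i++,j++

18 moves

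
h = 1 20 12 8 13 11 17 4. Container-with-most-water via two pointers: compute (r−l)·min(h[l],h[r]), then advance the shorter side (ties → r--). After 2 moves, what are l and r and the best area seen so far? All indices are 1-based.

l=2, r=7, best area=24

l=1 r=8: min(1,4)*7=7 best=7 *, l++
l=2 r=8: min(20,4)*6=24 best=24 *, r--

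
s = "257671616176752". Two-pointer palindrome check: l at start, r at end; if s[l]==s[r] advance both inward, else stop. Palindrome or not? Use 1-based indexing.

palindrome

l=1 r=15: '2'=='2', l++,r--
l=2 r=14: '5'=='5', l++,r--
l=3 r=13: '7'=='7', l++,r--
l=4 r=12: '6'=='6', l++,r--
l=5 r=11: '7'=='7', l++,r--
l=6 r=10: '1'=='1', l++,r--
l=7 r=9: '6'=='6', l++,r--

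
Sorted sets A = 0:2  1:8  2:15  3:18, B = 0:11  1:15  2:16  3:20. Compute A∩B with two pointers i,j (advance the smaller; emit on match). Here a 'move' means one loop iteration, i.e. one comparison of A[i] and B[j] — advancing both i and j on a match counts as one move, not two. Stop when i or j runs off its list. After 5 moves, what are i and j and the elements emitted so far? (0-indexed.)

i=0 j=0: 2<11, i++
i=1 j=0: 8<11, i++
i=2 j=0: 15>11, j++
i=2 j=1: 15==15 emit, i++,j++
i=3 j=2: 18>16, j++

i=3, j=3, emitted=[15]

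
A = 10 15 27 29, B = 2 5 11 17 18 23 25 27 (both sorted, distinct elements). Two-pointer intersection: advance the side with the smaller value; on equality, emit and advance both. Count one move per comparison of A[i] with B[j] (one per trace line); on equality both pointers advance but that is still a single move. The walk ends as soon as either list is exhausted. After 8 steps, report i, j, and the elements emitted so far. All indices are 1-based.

[i=1,j=1] 10>2 → j++
[i=1,j=2] 10>5 → j++
[i=1,j=3] 10<11 → i++
[i=2,j=3] 15>11 → j++
[i=2,j=4] 15<17 → i++
[i=3,j=4] 27>17 → j++
[i=3,j=5] 27>18 → j++
[i=3,j=6] 27>23 → j++

i=3, j=7, emitted=[]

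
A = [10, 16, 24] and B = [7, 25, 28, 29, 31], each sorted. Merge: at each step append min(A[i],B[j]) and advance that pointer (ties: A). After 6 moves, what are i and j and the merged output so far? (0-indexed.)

i=3, j=3, merged so far=[7, 10, 16, 24, 25, 28]

i=0 j=0: A[i]=10>B[j]=7 take 7, j++
i=0 j=1: A[i]=10<=B[j]=25 take 10, i++
i=1 j=1: A[i]=16<=B[j]=25 take 16, i++
i=2 j=1: A[i]=24<=B[j]=25 take 24, i++
i=3 j=1: A done, take B[j]=25, j++
i=3 j=2: A done, take B[j]=28, j++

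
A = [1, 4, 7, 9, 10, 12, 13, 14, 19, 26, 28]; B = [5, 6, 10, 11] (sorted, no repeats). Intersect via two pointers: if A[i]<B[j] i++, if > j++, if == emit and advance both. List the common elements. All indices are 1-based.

intersection = [10]

[i=1,j=1] 1<5 → i++
[i=2,j=1] 4<5 → i++
[i=3,j=1] 7>5 → j++
[i=3,j=2] 7>6 → j++
[i=3,j=3] 7<10 → i++
[i=4,j=3] 9<10 → i++
[i=5,j=3] 10==10 emit → i++,j++
[i=6,j=4] 12>11 → j++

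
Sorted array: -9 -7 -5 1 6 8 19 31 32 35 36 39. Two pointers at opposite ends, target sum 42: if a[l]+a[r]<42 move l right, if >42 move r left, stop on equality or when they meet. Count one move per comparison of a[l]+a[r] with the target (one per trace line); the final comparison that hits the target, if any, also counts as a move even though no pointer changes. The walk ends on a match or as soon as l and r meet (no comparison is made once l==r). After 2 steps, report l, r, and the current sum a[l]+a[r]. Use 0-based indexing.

[0,11] -9+39=30 <42 → l++
[1,11] -7+39=32 <42 → l++

l=2, r=11, sum=34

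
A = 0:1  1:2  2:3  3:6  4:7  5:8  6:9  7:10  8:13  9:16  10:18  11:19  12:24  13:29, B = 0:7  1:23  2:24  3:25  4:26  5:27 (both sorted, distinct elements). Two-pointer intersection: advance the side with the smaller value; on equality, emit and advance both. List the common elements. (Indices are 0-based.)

intersection = [7, 24]

[i=0,j=0] 1<7 → i++
[i=1,j=0] 2<7 → i++
[i=2,j=0] 3<7 → i++
[i=3,j=0] 6<7 → i++
[i=4,j=0] 7==7 emit → i++,j++
[i=5,j=1] 8<23 → i++
[i=6,j=1] 9<23 → i++
[i=7,j=1] 10<23 → i++
[i=8,j=1] 13<23 → i++
[i=9,j=1] 16<23 → i++
[i=10,j=1] 18<23 → i++
[i=11,j=1] 19<23 → i++
[i=12,j=1] 24>23 → j++
[i=12,j=2] 24==24 emit → i++,j++
[i=13,j=3] 29>25 → j++
[i=13,j=4] 29>26 → j++
[i=13,j=5] 29>27 → j++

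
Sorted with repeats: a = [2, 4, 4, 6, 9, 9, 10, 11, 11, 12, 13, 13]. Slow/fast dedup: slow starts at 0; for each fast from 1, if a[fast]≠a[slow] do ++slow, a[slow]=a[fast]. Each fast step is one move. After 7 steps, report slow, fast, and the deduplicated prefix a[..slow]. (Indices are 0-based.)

slow=5, fast=8, prefix=[2, 4, 6, 9, 10, 11]

(s=0,f=1) a[fast]=4≠a[slow]=2 write a[1]=4 → slow++,fast++
(s=1,f=2) a[fast]=4=a[slow] dup → fast++
(s=1,f=3) a[fast]=6≠a[slow]=4 write a[2]=6 → slow++,fast++
(s=2,f=4) a[fast]=9≠a[slow]=6 write a[3]=9 → slow++,fast++
(s=3,f=5) a[fast]=9=a[slow] dup → fast++
(s=3,f=6) a[fast]=10≠a[slow]=9 write a[4]=10 → slow++,fast++
(s=4,f=7) a[fast]=11≠a[slow]=10 write a[5]=11 → slow++,fast++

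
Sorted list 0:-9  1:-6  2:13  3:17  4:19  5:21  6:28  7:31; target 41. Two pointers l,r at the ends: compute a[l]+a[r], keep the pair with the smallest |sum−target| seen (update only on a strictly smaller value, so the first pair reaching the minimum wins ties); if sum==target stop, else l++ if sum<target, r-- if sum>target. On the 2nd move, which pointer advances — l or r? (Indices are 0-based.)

l

[0,7] -9+31=22 d=19 * → l++
[1,7] -6+31=25 d=16 * → l++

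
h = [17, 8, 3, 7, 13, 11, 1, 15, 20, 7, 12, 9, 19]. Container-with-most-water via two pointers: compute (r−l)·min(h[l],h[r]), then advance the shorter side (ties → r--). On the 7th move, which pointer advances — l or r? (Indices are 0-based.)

[0,12] min(17,19)*12=204 best=204 * → l++
[1,12] min(8,19)*11=88 best=204 → l++
[2,12] min(3,19)*10=30 best=204 → l++
[3,12] min(7,19)*9=63 best=204 → l++
[4,12] min(13,19)*8=104 best=204 → l++
[5,12] min(11,19)*7=77 best=204 → l++
[6,12] min(1,19)*6=6 best=204 → l++

l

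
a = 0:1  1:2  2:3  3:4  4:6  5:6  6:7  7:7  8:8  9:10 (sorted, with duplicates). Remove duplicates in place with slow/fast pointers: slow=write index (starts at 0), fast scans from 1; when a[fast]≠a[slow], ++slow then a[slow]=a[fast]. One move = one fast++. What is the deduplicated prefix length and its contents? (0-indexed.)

(s=0,f=1) a[fast]=2≠a[slow]=1 write a[1]=2 → slow++,fast++
(s=1,f=2) a[fast]=3≠a[slow]=2 write a[2]=3 → slow++,fast++
(s=2,f=3) a[fast]=4≠a[slow]=3 write a[3]=4 → slow++,fast++
(s=3,f=4) a[fast]=6≠a[slow]=4 write a[4]=6 → slow++,fast++
(s=4,f=5) a[fast]=6=a[slow] dup → fast++
(s=4,f=6) a[fast]=7≠a[slow]=6 write a[5]=7 → slow++,fast++
(s=5,f=7) a[fast]=7=a[slow] dup → fast++
(s=5,f=8) a[fast]=8≠a[slow]=7 write a[6]=8 → slow++,fast++
(s=6,f=9) a[fast]=10≠a[slow]=8 write a[7]=10 → slow++,fast++

length 8; prefix = [1, 2, 3, 4, 6, 7, 8, 10]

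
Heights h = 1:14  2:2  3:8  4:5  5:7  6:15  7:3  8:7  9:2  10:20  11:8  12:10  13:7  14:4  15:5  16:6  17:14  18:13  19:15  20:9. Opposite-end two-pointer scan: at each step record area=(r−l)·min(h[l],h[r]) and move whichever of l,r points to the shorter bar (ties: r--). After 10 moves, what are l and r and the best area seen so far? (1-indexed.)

l=1 r=20: min(14,9)*19=171 best=171 *, r--
l=1 r=19: min(14,15)*18=252 best=252 *, l++
l=2 r=19: min(2,15)*17=34 best=252, l++
l=3 r=19: min(8,15)*16=128 best=252, l++
l=4 r=19: min(5,15)*15=75 best=252, l++
l=5 r=19: min(7,15)*14=98 best=252, l++
l=6 r=19: min(15,15)*13=195 best=252, r--
l=6 r=18: min(15,13)*12=156 best=252, r--
l=6 r=17: min(15,14)*11=154 best=252, r--
l=6 r=16: min(15,6)*10=60 best=252, r--

l=6, r=15, best area=252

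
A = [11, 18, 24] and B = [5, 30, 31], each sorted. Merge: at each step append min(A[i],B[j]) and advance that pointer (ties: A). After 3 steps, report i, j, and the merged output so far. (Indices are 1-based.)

i=3, j=2, merged so far=[5, 11, 18]

i=1 j=1: A[i]=11>B[j]=5 take 5, j++
i=1 j=2: A[i]=11<=B[j]=30 take 11, i++
i=2 j=2: A[i]=18<=B[j]=30 take 18, i++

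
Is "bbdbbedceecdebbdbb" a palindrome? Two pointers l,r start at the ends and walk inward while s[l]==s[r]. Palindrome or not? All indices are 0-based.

[0,17] 'b'=='b' → l++,r--
[1,16] 'b'=='b' → l++,r--
[2,15] 'd'=='d' → l++,r--
[3,14] 'b'=='b' → l++,r--
[4,13] 'b'=='b' → l++,r--
[5,12] 'e'=='e' → l++,r--
[6,11] 'd'=='d' → l++,r--
[7,10] 'c'=='c' → l++,r--
[8,9] 'e'=='e' → l++,r--

palindrome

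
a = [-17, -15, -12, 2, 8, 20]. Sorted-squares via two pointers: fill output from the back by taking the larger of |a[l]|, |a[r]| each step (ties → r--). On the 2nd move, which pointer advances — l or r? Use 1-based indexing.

l

l=1 r=6: |-17|<=|20| out[6]=400, r--
l=1 r=5: |-17|>|8| out[5]=289, l++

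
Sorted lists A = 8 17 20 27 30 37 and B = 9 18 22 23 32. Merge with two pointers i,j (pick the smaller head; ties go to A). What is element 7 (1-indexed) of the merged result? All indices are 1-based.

merged[7] = 23

[i=1,j=1] A[i]=8<=B[j]=9 take 8 → i++
[i=2,j=1] A[i]=17>B[j]=9 take 9 → j++
[i=2,j=2] A[i]=17<=B[j]=18 take 17 → i++
[i=3,j=2] A[i]=20>B[j]=18 take 18 → j++
[i=3,j=3] A[i]=20<=B[j]=22 take 20 → i++
[i=4,j=3] A[i]=27>B[j]=22 take 22 → j++
[i=4,j=4] A[i]=27>B[j]=23 take 23 → j++
[i=4,j=5] A[i]=27<=B[j]=32 take 27 → i++
[i=5,j=5] A[i]=30<=B[j]=32 take 30 → i++
[i=6,j=5] A[i]=37>B[j]=32 take 32 → j++
[i=6,j=6] B done, take A[i]=37 → i++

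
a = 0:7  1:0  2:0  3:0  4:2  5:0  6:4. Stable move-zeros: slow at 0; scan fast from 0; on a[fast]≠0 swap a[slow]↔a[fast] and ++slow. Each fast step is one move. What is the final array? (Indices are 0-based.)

[7, 2, 4, 0, 0, 0, 0]

slow=0 fast=0: a[fast]=7≠0 swap→a[0]=7, slow++,fast++
slow=1 fast=1: a[fast]=0, fast++
slow=1 fast=2: a[fast]=0, fast++
slow=1 fast=3: a[fast]=0, fast++
slow=1 fast=4: a[fast]=2≠0 swap→a[1]=2, slow++,fast++
slow=2 fast=5: a[fast]=0, fast++
slow=2 fast=6: a[fast]=4≠0 swap→a[2]=4, slow++,fast++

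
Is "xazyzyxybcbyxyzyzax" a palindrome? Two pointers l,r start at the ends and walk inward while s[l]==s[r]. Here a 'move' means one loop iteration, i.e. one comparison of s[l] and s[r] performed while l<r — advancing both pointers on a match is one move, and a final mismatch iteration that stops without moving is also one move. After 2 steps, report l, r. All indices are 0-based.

l=2, r=16

[0,18] 'x'=='x' → l++,r--
[1,17] 'a'=='a' → l++,r--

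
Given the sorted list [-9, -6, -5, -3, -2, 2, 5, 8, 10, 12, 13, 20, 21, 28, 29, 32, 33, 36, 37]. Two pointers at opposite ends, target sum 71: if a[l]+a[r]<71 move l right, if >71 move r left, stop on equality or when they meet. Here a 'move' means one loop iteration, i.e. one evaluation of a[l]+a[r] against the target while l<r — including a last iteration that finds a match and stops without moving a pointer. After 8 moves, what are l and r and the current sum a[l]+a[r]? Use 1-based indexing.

l=9, r=19, sum=47

l=1 r=19: -9+37=28 <71, l++
l=2 r=19: -6+37=31 <71, l++
l=3 r=19: -5+37=32 <71, l++
l=4 r=19: -3+37=34 <71, l++
l=5 r=19: -2+37=35 <71, l++
l=6 r=19: 2+37=39 <71, l++
l=7 r=19: 5+37=42 <71, l++
l=8 r=19: 8+37=45 <71, l++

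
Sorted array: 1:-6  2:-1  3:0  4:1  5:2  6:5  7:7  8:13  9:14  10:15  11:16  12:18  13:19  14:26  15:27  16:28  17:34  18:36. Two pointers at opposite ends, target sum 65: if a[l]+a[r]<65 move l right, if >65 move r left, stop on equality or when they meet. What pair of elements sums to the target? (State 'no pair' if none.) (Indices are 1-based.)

no pair

[1,18] -6+36=30 <65 → l++
[2,18] -1+36=35 <65 → l++
[3,18] 0+36=36 <65 → l++
[4,18] 1+36=37 <65 → l++
[5,18] 2+36=38 <65 → l++
[6,18] 5+36=41 <65 → l++
[7,18] 7+36=43 <65 → l++
[8,18] 13+36=49 <65 → l++
[9,18] 14+36=50 <65 → l++
[10,18] 15+36=51 <65 → l++
[11,18] 16+36=52 <65 → l++
[12,18] 18+36=54 <65 → l++
[13,18] 19+36=55 <65 → l++
[14,18] 26+36=62 <65 → l++
[15,18] 27+36=63 <65 → l++
[16,18] 28+36=64 <65 → l++
[17,18] 34+36=70 >65 → r--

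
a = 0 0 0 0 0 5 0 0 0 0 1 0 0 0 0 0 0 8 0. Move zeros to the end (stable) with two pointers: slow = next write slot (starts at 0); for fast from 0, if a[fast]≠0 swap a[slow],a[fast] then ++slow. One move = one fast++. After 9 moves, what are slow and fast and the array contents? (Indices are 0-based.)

(s=0,f=0) a[fast]=0 → fast++
(s=0,f=1) a[fast]=0 → fast++
(s=0,f=2) a[fast]=0 → fast++
(s=0,f=3) a[fast]=0 → fast++
(s=0,f=4) a[fast]=0 → fast++
(s=0,f=5) a[fast]=5≠0 swap→a[0]=5 → slow++,fast++
(s=1,f=6) a[fast]=0 → fast++
(s=1,f=7) a[fast]=0 → fast++
(s=1,f=8) a[fast]=0 → fast++

slow=1, fast=9, a=[5, 0, 0, 0, 0, 0, 0, 0, 0, 0, 1, 0, 0, 0, 0, 0, 0, 8, 0]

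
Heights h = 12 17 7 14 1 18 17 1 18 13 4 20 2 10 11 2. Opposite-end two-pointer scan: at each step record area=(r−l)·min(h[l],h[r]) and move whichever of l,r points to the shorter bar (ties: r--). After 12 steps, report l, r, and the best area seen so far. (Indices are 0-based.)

[0,15] min(12,2)*15=30 best=30 * → r--
[0,14] min(12,11)*14=154 best=154 * → r--
[0,13] min(12,10)*13=130 best=154 → r--
[0,12] min(12,2)*12=24 best=154 → r--
[0,11] min(12,20)*11=132 best=154 → l++
[1,11] min(17,20)*10=170 best=170 * → l++
[2,11] min(7,20)*9=63 best=170 → l++
[3,11] min(14,20)*8=112 best=170 → l++
[4,11] min(1,20)*7=7 best=170 → l++
[5,11] min(18,20)*6=108 best=170 → l++
[6,11] min(17,20)*5=85 best=170 → l++
[7,11] min(1,20)*4=4 best=170 → l++

l=8, r=11, best area=170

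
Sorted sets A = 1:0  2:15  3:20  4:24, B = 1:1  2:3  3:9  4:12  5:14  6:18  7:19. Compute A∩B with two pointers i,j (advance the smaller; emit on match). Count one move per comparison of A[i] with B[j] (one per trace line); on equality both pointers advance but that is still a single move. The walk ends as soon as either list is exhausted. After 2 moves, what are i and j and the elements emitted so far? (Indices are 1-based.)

i=2, j=2, emitted=[]

[i=1,j=1] 0<1 → i++
[i=2,j=1] 15>1 → j++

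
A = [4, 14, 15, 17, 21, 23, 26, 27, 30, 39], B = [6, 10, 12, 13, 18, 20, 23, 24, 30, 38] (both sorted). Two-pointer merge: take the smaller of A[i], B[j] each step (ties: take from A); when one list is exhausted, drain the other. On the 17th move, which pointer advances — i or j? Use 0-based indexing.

i

i=0 j=0: A[i]=4<=B[j]=6 take 4, i++
i=1 j=0: A[i]=14>B[j]=6 take 6, j++
i=1 j=1: A[i]=14>B[j]=10 take 10, j++
i=1 j=2: A[i]=14>B[j]=12 take 12, j++
i=1 j=3: A[i]=14>B[j]=13 take 13, j++
i=1 j=4: A[i]=14<=B[j]=18 take 14, i++
i=2 j=4: A[i]=15<=B[j]=18 take 15, i++
i=3 j=4: A[i]=17<=B[j]=18 take 17, i++
i=4 j=4: A[i]=21>B[j]=18 take 18, j++
i=4 j=5: A[i]=21>B[j]=20 take 20, j++
i=4 j=6: A[i]=21<=B[j]=23 take 21, i++
i=5 j=6: A[i]=23<=B[j]=23 take 23, i++
i=6 j=6: A[i]=26>B[j]=23 take 23, j++
i=6 j=7: A[i]=26>B[j]=24 take 24, j++
i=6 j=8: A[i]=26<=B[j]=30 take 26, i++
i=7 j=8: A[i]=27<=B[j]=30 take 27, i++
i=8 j=8: A[i]=30<=B[j]=30 take 30, i++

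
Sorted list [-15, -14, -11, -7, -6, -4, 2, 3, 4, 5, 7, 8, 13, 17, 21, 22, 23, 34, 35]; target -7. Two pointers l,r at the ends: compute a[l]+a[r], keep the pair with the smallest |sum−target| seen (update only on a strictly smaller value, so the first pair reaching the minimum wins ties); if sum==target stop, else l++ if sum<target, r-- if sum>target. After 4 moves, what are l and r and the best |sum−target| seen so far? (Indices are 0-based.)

l=0, r=14, best |Δ|=14

[0,18] -15+35=20 d=27 * → r--
[0,17] -15+34=19 d=26 * → r--
[0,16] -15+23=8 d=15 * → r--
[0,15] -15+22=7 d=14 * → r--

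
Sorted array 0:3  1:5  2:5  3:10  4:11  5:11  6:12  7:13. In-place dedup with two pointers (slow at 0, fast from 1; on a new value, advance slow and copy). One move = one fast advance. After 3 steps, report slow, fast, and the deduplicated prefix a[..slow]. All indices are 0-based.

slow=0 fast=1: a[fast]=5≠a[slow]=3 write a[1]=5, slow++,fast++
slow=1 fast=2: a[fast]=5=a[slow] dup, fast++
slow=1 fast=3: a[fast]=10≠a[slow]=5 write a[2]=10, slow++,fast++

slow=2, fast=4, prefix=[3, 5, 10]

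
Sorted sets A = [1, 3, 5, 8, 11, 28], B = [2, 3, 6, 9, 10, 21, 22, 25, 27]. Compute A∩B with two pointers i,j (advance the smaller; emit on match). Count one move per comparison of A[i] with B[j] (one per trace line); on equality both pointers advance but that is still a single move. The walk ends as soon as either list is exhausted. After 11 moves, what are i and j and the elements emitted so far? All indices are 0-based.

i=5, j=7, emitted=[3]

[i=0,j=0] 1<2 → i++
[i=1,j=0] 3>2 → j++
[i=1,j=1] 3==3 emit → i++,j++
[i=2,j=2] 5<6 → i++
[i=3,j=2] 8>6 → j++
[i=3,j=3] 8<9 → i++
[i=4,j=3] 11>9 → j++
[i=4,j=4] 11>10 → j++
[i=4,j=5] 11<21 → i++
[i=5,j=5] 28>21 → j++
[i=5,j=6] 28>22 → j++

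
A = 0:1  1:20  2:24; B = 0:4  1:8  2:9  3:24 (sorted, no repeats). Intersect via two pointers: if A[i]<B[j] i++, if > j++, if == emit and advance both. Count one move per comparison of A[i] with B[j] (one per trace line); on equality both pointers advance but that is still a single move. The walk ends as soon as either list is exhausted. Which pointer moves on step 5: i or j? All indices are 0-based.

i

[i=0,j=0] 1<4 → i++
[i=1,j=0] 20>4 → j++
[i=1,j=1] 20>8 → j++
[i=1,j=2] 20>9 → j++
[i=1,j=3] 20<24 → i++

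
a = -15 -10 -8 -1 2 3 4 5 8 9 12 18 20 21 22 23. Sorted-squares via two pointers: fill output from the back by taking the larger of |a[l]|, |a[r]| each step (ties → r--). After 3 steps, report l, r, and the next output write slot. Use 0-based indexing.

l=0 r=15: |-15|<=|23| out[15]=529, r--
l=0 r=14: |-15|<=|22| out[14]=484, r--
l=0 r=13: |-15|<=|21| out[13]=441, r--

l=0, r=12, next write slot=12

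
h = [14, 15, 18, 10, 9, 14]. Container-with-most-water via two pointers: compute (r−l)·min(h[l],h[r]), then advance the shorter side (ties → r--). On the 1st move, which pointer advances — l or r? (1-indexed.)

r

l=1 r=6: min(14,14)*5=70 best=70 *, r--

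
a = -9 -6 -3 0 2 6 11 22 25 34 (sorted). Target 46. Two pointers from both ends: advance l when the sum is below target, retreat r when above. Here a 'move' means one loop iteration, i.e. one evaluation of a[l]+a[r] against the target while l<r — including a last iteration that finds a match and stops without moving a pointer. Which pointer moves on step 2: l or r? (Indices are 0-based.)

l

l=0 r=9: -9+34=25 <46, l++
l=1 r=9: -6+34=28 <46, l++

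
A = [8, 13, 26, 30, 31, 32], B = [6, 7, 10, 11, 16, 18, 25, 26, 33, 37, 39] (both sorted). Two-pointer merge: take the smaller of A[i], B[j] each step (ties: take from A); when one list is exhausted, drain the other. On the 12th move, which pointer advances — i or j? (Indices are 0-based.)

[i=0,j=0] A[i]=8>B[j]=6 take 6 → j++
[i=0,j=1] A[i]=8>B[j]=7 take 7 → j++
[i=0,j=2] A[i]=8<=B[j]=10 take 8 → i++
[i=1,j=2] A[i]=13>B[j]=10 take 10 → j++
[i=1,j=3] A[i]=13>B[j]=11 take 11 → j++
[i=1,j=4] A[i]=13<=B[j]=16 take 13 → i++
[i=2,j=4] A[i]=26>B[j]=16 take 16 → j++
[i=2,j=5] A[i]=26>B[j]=18 take 18 → j++
[i=2,j=6] A[i]=26>B[j]=25 take 25 → j++
[i=2,j=7] A[i]=26<=B[j]=26 take 26 → i++
[i=3,j=7] A[i]=30>B[j]=26 take 26 → j++
[i=3,j=8] A[i]=30<=B[j]=33 take 30 → i++

i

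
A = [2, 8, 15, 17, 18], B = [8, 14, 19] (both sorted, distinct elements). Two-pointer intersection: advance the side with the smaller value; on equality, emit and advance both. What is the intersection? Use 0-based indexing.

intersection = [8]

i=0 j=0: 2<8, i++
i=1 j=0: 8==8 emit, i++,j++
i=2 j=1: 15>14, j++
i=2 j=2: 15<19, i++
i=3 j=2: 17<19, i++
i=4 j=2: 18<19, i++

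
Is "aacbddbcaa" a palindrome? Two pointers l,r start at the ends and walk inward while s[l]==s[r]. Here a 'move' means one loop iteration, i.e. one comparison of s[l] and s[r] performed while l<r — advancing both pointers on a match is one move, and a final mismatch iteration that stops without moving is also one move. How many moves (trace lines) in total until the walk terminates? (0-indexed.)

l=0 r=9: 'a'=='a', l++,r--
l=1 r=8: 'a'=='a', l++,r--
l=2 r=7: 'c'=='c', l++,r--
l=3 r=6: 'b'=='b', l++,r--
l=4 r=5: 'd'=='d', l++,r--

5 moves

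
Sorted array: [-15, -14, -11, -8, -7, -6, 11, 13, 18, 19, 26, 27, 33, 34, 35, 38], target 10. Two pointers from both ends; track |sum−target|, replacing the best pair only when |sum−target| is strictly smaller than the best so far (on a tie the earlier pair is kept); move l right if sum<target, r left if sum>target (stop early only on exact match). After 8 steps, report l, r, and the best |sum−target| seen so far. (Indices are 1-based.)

l=3, r=10, best |Δ|=1

[1,16] -15+38=23 d=13 * → r--
[1,15] -15+35=20 d=10 * → r--
[1,14] -15+34=19 d=9 * → r--
[1,13] -15+33=18 d=8 * → r--
[1,12] -15+27=12 d=2 * → r--
[1,11] -15+26=11 d=1 * → r--
[1,10] -15+19=4 d=6 → l++
[2,10] -14+19=5 d=5 → l++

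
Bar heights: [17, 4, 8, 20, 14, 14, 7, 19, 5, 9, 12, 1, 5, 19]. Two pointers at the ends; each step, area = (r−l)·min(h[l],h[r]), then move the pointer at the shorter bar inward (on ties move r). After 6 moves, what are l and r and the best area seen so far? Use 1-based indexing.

l=1 r=14: min(17,19)*13=221 best=221 *, l++
l=2 r=14: min(4,19)*12=48 best=221, l++
l=3 r=14: min(8,19)*11=88 best=221, l++
l=4 r=14: min(20,19)*10=190 best=221, r--
l=4 r=13: min(20,5)*9=45 best=221, r--
l=4 r=12: min(20,1)*8=8 best=221, r--

l=4, r=11, best area=221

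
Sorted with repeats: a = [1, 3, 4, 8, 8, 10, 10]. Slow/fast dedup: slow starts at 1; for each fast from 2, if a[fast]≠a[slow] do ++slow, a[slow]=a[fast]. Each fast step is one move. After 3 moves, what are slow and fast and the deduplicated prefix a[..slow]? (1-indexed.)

slow=4, fast=5, prefix=[1, 3, 4, 8]

slow=1 fast=2: a[fast]=3≠a[slow]=1 write a[2]=3, slow++,fast++
slow=2 fast=3: a[fast]=4≠a[slow]=3 write a[3]=4, slow++,fast++
slow=3 fast=4: a[fast]=8≠a[slow]=4 write a[4]=8, slow++,fast++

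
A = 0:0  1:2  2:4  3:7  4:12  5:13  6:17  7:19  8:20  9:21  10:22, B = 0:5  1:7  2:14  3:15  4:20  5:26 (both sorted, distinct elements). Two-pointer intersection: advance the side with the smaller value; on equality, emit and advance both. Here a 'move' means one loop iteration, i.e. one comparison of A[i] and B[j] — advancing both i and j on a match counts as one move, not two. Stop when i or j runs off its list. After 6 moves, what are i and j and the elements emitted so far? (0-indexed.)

i=5, j=2, emitted=[7]

i=0 j=0: 0<5, i++
i=1 j=0: 2<5, i++
i=2 j=0: 4<5, i++
i=3 j=0: 7>5, j++
i=3 j=1: 7==7 emit, i++,j++
i=4 j=2: 12<14, i++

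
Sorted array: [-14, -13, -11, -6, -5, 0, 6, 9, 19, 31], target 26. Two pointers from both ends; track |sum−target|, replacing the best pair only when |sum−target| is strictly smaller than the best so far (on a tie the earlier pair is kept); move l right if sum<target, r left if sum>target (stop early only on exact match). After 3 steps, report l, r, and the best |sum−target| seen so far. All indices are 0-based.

l=0 r=9: -14+31=17 d=9 *, l++
l=1 r=9: -13+31=18 d=8 *, l++
l=2 r=9: -11+31=20 d=6 *, l++

l=3, r=9, best |Δ|=6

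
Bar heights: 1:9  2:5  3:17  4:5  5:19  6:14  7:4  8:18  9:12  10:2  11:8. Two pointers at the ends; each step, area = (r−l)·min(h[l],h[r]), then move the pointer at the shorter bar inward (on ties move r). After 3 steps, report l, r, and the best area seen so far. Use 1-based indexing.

l=1 r=11: min(9,8)*10=80 best=80 *, r--
l=1 r=10: min(9,2)*9=18 best=80, r--
l=1 r=9: min(9,12)*8=72 best=80, l++

l=2, r=9, best area=80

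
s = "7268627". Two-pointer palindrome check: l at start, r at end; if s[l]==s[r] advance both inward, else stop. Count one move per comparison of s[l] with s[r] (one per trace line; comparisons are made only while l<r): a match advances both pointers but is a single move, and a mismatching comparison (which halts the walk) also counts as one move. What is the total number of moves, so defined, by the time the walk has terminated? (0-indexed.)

3 moves

[0,6] '7'=='7' → l++,r--
[1,5] '2'=='2' → l++,r--
[2,4] '6'=='6' → l++,r--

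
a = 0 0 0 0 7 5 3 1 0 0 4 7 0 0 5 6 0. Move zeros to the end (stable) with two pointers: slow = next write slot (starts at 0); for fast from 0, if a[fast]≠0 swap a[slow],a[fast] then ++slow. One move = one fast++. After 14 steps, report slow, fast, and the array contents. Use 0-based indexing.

slow=0 fast=0: a[fast]=0, fast++
slow=0 fast=1: a[fast]=0, fast++
slow=0 fast=2: a[fast]=0, fast++
slow=0 fast=3: a[fast]=0, fast++
slow=0 fast=4: a[fast]=7≠0 swap→a[0]=7, slow++,fast++
slow=1 fast=5: a[fast]=5≠0 swap→a[1]=5, slow++,fast++
slow=2 fast=6: a[fast]=3≠0 swap→a[2]=3, slow++,fast++
slow=3 fast=7: a[fast]=1≠0 swap→a[3]=1, slow++,fast++
slow=4 fast=8: a[fast]=0, fast++
slow=4 fast=9: a[fast]=0, fast++
slow=4 fast=10: a[fast]=4≠0 swap→a[4]=4, slow++,fast++
slow=5 fast=11: a[fast]=7≠0 swap→a[5]=7, slow++,fast++
slow=6 fast=12: a[fast]=0, fast++
slow=6 fast=13: a[fast]=0, fast++

slow=6, fast=14, a=[7, 5, 3, 1, 4, 7, 0, 0, 0, 0, 0, 0, 0, 0, 5, 6, 0]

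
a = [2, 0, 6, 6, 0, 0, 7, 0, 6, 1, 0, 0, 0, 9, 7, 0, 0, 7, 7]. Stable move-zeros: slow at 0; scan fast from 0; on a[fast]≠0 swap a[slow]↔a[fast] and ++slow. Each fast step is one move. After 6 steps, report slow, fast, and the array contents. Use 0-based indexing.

slow=3, fast=6, a=[2, 6, 6, 0, 0, 0, 7, 0, 6, 1, 0, 0, 0, 9, 7, 0, 0, 7, 7]

(s=0,f=0) a[fast]=2≠0 swap→a[0]=2 → slow++,fast++
(s=1,f=1) a[fast]=0 → fast++
(s=1,f=2) a[fast]=6≠0 swap→a[1]=6 → slow++,fast++
(s=2,f=3) a[fast]=6≠0 swap→a[2]=6 → slow++,fast++
(s=3,f=4) a[fast]=0 → fast++
(s=3,f=5) a[fast]=0 → fast++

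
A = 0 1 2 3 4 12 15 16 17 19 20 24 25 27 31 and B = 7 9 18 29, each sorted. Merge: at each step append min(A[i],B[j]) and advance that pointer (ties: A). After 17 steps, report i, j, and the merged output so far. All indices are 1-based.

i=15, j=4, merged so far=[0, 1, 2, 3, 4, 7, 9, 12, 15, 16, 17, 18, 19, 20, 24, 25, 27]

i=1 j=1: A[i]=0<=B[j]=7 take 0, i++
i=2 j=1: A[i]=1<=B[j]=7 take 1, i++
i=3 j=1: A[i]=2<=B[j]=7 take 2, i++
i=4 j=1: A[i]=3<=B[j]=7 take 3, i++
i=5 j=1: A[i]=4<=B[j]=7 take 4, i++
i=6 j=1: A[i]=12>B[j]=7 take 7, j++
i=6 j=2: A[i]=12>B[j]=9 take 9, j++
i=6 j=3: A[i]=12<=B[j]=18 take 12, i++
i=7 j=3: A[i]=15<=B[j]=18 take 15, i++
i=8 j=3: A[i]=16<=B[j]=18 take 16, i++
i=9 j=3: A[i]=17<=B[j]=18 take 17, i++
i=10 j=3: A[i]=19>B[j]=18 take 18, j++
i=10 j=4: A[i]=19<=B[j]=29 take 19, i++
i=11 j=4: A[i]=20<=B[j]=29 take 20, i++
i=12 j=4: A[i]=24<=B[j]=29 take 24, i++
i=13 j=4: A[i]=25<=B[j]=29 take 25, i++
i=14 j=4: A[i]=27<=B[j]=29 take 27, i++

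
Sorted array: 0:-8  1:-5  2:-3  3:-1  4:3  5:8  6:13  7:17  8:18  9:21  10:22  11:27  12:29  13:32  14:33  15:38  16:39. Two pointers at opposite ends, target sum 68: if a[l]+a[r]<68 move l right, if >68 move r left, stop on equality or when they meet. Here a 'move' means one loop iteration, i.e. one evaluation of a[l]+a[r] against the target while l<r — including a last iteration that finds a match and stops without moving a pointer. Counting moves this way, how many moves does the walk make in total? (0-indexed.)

[0,16] -8+39=31 <68 → l++
[1,16] -5+39=34 <68 → l++
[2,16] -3+39=36 <68 → l++
[3,16] -1+39=38 <68 → l++
[4,16] 3+39=42 <68 → l++
[5,16] 8+39=47 <68 → l++
[6,16] 13+39=52 <68 → l++
[7,16] 17+39=56 <68 → l++
[8,16] 18+39=57 <68 → l++
[9,16] 21+39=60 <68 → l++
[10,16] 22+39=61 <68 → l++
[11,16] 27+39=66 <68 → l++
[12,16] 29+39=68 → found

13 moves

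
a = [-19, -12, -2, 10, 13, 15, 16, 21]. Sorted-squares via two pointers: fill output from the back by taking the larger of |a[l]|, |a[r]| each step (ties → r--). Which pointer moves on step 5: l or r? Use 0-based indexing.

r

l=0 r=7: |-19|<=|21| out[7]=441, r--
l=0 r=6: |-19|>|16| out[6]=361, l++
l=1 r=6: |-12|<=|16| out[5]=256, r--
l=1 r=5: |-12|<=|15| out[4]=225, r--
l=1 r=4: |-12|<=|13| out[3]=169, r--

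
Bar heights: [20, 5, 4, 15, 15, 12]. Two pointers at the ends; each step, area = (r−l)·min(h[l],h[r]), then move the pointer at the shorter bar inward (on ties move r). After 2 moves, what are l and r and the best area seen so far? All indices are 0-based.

l=0 r=5: min(20,12)*5=60 best=60 *, r--
l=0 r=4: min(20,15)*4=60 best=60, r--

l=0, r=3, best area=60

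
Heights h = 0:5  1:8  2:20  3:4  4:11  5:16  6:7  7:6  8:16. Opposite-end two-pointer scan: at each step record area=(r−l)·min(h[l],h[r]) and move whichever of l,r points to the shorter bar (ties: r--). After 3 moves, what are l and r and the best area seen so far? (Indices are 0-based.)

l=0 r=8: min(5,16)*8=40 best=40 *, l++
l=1 r=8: min(8,16)*7=56 best=56 *, l++
l=2 r=8: min(20,16)*6=96 best=96 *, r--

l=2, r=7, best area=96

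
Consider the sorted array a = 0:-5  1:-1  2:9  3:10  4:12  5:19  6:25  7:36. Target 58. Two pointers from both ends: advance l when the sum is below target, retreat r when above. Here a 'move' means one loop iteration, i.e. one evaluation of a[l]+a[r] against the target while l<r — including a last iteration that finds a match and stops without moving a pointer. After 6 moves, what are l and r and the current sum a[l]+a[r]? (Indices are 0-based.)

l=0 r=7: -5+36=31 <58, l++
l=1 r=7: -1+36=35 <58, l++
l=2 r=7: 9+36=45 <58, l++
l=3 r=7: 10+36=46 <58, l++
l=4 r=7: 12+36=48 <58, l++
l=5 r=7: 19+36=55 <58, l++

l=6, r=7, sum=61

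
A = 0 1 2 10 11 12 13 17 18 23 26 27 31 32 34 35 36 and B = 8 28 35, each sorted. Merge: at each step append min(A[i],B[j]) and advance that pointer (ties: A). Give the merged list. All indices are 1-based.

i=1 j=1: A[i]=0<=B[j]=8 take 0, i++
i=2 j=1: A[i]=1<=B[j]=8 take 1, i++
i=3 j=1: A[i]=2<=B[j]=8 take 2, i++
i=4 j=1: A[i]=10>B[j]=8 take 8, j++
i=4 j=2: A[i]=10<=B[j]=28 take 10, i++
i=5 j=2: A[i]=11<=B[j]=28 take 11, i++
i=6 j=2: A[i]=12<=B[j]=28 take 12, i++
i=7 j=2: A[i]=13<=B[j]=28 take 13, i++
i=8 j=2: A[i]=17<=B[j]=28 take 17, i++
i=9 j=2: A[i]=18<=B[j]=28 take 18, i++
i=10 j=2: A[i]=23<=B[j]=28 take 23, i++
i=11 j=2: A[i]=26<=B[j]=28 take 26, i++
i=12 j=2: A[i]=27<=B[j]=28 take 27, i++
i=13 j=2: A[i]=31>B[j]=28 take 28, j++
i=13 j=3: A[i]=31<=B[j]=35 take 31, i++
i=14 j=3: A[i]=32<=B[j]=35 take 32, i++
i=15 j=3: A[i]=34<=B[j]=35 take 34, i++
i=16 j=3: A[i]=35<=B[j]=35 take 35, i++
i=17 j=3: A[i]=36>B[j]=35 take 35, j++
i=17 j=4: B done, take A[i]=36, i++

[0, 1, 2, 8, 10, 11, 12, 13, 17, 18, 23, 26, 27, 28, 31, 32, 34, 35, 35, 36]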